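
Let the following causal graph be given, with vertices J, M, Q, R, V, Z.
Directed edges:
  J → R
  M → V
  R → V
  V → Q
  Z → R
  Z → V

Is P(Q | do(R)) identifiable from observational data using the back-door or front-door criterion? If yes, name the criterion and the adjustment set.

P(Q|do(R)): backdoor, adjust for {Z}.

desc(R)\{R}={Q,V}; candidates ⊆ {J,M,Z}.
size 0: {}; under {} R still reaches {J,Q,V,Z} ∋ Q.
{Z}: R⊥Q given {Z} in G with R→· removed — back-door holds.
P(Q|do(R)) = Σ_{Z} P(Q|R,Z)·P(Z).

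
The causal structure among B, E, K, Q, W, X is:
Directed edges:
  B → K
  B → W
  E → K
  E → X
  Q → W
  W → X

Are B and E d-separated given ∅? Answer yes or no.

Yes — B ⊥ E | ∅.

Bayes-Ball from B | ∅ reaches {K,W,X}.
E ∉ reach(B|∅) ⇒ B ⊥ E | ∅.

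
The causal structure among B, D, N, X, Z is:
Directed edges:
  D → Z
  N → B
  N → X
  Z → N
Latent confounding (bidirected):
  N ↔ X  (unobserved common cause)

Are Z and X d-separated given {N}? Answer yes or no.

Bayes-Ball from Z | {N} reaches {D,X}.
X ∈ reach(Z|{N}) ⇒ Z ⊥̸ X | {N}.

No — Z and X are d-connected given {N}.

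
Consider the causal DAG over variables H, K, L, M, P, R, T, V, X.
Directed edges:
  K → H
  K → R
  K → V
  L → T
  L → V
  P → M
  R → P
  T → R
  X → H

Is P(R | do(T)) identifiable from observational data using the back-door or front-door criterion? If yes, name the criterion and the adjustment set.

P(R|do(T)): backdoor, adjust for ∅.

desc(T)\{T}={M,P,R}; candidates ⊆ {H,K,L,V,X}.
∅: T⊥R given ∅ in G with T→· removed — back-door holds.
P(R|do(T)) = P(R|T) — no adjustment needed.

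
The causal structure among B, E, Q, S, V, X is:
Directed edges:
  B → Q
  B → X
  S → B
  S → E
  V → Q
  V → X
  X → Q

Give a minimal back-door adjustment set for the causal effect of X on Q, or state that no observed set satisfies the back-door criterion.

X→Q: minimal back-door set {B, V}.

desc(X)\{X}={Q}; candidates ⊆ {B,E,S,V}.
size 0: {}; under {} X still reaches {B,E,Q,S,V} ∋ Q.
size 1: {B}, {E}, {S} …(+1); under {B} X still reaches {Q,V} ∋ Q.
{B,V}: X⊥Q given {B,V} in G with X→· removed — back-door holds.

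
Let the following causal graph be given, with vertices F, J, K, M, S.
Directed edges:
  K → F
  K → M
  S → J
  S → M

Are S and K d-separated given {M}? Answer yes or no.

No — S and K are d-connected given {M}.

Bayes-Ball from S | {M} reaches {F,J,K}.
K ∈ reach(S|{M}) ⇒ S ⊥̸ K | {M}.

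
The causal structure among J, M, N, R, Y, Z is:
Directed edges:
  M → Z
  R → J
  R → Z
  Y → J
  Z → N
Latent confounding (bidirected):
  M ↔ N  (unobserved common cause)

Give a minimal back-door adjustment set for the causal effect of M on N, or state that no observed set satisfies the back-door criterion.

desc(M)\{M}={N,Z}; candidates ⊆ {J,R,Y}.
M↔N: latent back-door arc(s) into M.
size 0: {}; under {} M still reaches {N} ∋ N.
size 1: {J}, {R}, {Y}; under {J} M still reaches {N} ∋ N.
size 2: {J,R}, {J,Y}, {R,Y}; under {J,R} M still reaches {N} ∋ N.
M↔N cannot be blocked by any observed set — no back-door set.

M→N: no observed back-door set.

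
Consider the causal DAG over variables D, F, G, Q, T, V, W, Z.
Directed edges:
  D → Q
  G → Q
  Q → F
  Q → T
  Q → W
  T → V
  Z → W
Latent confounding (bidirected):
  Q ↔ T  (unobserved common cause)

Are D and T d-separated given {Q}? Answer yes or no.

Bayes-Ball from D | {Q} reaches {G,T,V}.
T ∈ reach(D|{Q}) ⇒ D ⊥̸ T | {Q}.

No — D and T are d-connected given {Q}.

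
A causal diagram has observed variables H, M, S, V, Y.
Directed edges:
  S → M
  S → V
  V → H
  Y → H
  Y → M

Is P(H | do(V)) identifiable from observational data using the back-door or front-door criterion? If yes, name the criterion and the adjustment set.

P(H|do(V)): backdoor, adjust for ∅.

desc(V)\{V}={H}; candidates ⊆ {M,S,Y}.
∅: V⊥H given ∅ in G with V→· removed — back-door holds.
P(H|do(V)) = P(H|V) — no adjustment needed.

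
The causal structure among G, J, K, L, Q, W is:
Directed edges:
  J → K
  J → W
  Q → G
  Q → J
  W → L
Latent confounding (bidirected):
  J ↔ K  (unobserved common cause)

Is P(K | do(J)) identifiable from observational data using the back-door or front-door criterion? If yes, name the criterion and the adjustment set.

P(K|do(J)): not identifiable (no BD/FD set).

desc(J)\{J}={K,L,W}; candidates ⊆ {G,Q}.
J↔K: latent back-door arc(s) into J.
size 0: {}; under {} J still reaches {G,K,Q} ∋ K.
size 1: {G}, {Q}; under {G} J still reaches {K,Q} ∋ K.
size 2: {G,Q}; under {G,Q} J still reaches {K} ∋ K.
J↔K cannot be blocked by any observed set — no back-door set.
No mediator lies on a directed J→…→K path.
Neither criterion identifies P(K|do(J)) in this graph.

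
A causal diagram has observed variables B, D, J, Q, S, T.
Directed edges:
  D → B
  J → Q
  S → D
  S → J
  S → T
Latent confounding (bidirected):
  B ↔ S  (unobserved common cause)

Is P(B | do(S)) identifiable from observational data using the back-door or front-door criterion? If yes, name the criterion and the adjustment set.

P(B|do(S)): frontdoor, adjust for {D}.

desc(S)\{S}={B,D,J,Q,T}; candidates ⊆ {—}.
S↔B: latent back-door arc(s) into S.
size 0: {}; under {} S still reaches {B} ∋ B.
S↔B cannot be blocked by any observed set — no back-door set.
{D}: (i) intercepts every directed S→B path; (ii) no back-door S→{D}; (iii) {S} blocks every back-door {D}→B. Front-door holds.
P(B|do(S)) = Σ_{D} P(D|S) Σ_{S'} P(B|D,S')P(S').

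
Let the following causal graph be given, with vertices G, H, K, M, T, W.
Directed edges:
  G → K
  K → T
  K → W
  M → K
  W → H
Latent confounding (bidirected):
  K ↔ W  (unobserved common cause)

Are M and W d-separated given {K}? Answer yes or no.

No — M and W are d-connected given {K}.

Bayes-Ball from M | {K} reaches {G,H,W}.
W ∈ reach(M|{K}) ⇒ M ⊥̸ W | {K}.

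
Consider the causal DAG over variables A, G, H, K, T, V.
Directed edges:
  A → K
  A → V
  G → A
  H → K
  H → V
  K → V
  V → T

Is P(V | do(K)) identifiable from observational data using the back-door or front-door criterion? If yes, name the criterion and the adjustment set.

desc(K)\{K}={T,V}; candidates ⊆ {A,G,H}.
size 0: {}; under {} K still reaches {A,G,H,T,V} ∋ V.
size 1: {A}, {G}, {H}; under {A} K still reaches {H,T,V} ∋ V.
{A,H}: K⊥V given {A,H} in G with K→· removed — back-door holds.
P(V|do(K)) = Σ_{A,H} P(V|K,A,H)·P(A,H).

P(V|do(K)): backdoor, adjust for {A, H}.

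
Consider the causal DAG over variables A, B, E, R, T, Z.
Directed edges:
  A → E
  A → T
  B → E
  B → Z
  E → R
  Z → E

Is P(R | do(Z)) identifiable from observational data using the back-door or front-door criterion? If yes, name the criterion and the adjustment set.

desc(Z)\{Z}={E,R}; candidates ⊆ {A,B,T}.
size 0: {}; under {} Z still reaches {B,E,R} ∋ R.
{B}: Z⊥R given {B} in G with Z→· removed — back-door holds.
P(R|do(Z)) = Σ_{B} P(R|Z,B)·P(B).

P(R|do(Z)): backdoor, adjust for {B}.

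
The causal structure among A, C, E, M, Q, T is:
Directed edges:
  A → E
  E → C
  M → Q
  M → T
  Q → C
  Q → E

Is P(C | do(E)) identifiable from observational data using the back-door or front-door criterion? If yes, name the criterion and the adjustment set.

P(C|do(E)): backdoor, adjust for {Q}.

desc(E)\{E}={C}; candidates ⊆ {A,M,Q,T}.
size 0: {}; under {} E still reaches {A,C,M,Q,T} ∋ C.
{Q}: E⊥C given {Q} in G with E→· removed — back-door holds.
P(C|do(E)) = Σ_{Q} P(C|E,Q)·P(Q).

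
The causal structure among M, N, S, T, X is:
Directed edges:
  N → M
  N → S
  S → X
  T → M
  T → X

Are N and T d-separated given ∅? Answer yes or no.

Bayes-Ball from N | ∅ reaches {M,S,X}.
T ∉ reach(N|∅) ⇒ N ⊥ T | ∅.

Yes — N ⊥ T | ∅.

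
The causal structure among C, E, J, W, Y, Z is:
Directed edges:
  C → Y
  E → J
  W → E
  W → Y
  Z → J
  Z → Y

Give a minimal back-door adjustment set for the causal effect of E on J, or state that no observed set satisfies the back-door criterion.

desc(E)\{E}={J}; candidates ⊆ {C,W,Y,Z}.
∅: E⊥J given ∅ in G with E→· removed — back-door holds.

E→J: minimal back-door set ∅.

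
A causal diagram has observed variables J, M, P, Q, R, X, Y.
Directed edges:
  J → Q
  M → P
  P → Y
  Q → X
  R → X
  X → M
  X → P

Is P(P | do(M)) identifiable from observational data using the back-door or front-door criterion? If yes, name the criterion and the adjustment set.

P(P|do(M)): backdoor, adjust for {X}.

desc(M)\{M}={P,Y}; candidates ⊆ {J,Q,R,X}.
size 0: {}; under {} M still reaches {J,P,Q,R,X,Y} ∋ P.
{X}: M⊥P given {X} in G with M→· removed — back-door holds.
P(P|do(M)) = Σ_{X} P(P|M,X)·P(X).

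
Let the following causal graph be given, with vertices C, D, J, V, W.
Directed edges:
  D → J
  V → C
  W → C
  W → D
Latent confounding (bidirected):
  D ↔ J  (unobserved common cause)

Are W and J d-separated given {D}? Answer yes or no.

Bayes-Ball from W | {D} reaches {C,J}.
J ∈ reach(W|{D}) ⇒ W ⊥̸ J | {D}.

No — W and J are d-connected given {D}.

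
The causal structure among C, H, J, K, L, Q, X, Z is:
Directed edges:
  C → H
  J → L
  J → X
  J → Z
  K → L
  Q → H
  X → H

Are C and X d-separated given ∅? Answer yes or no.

Bayes-Ball from C | ∅ reaches {H}.
X ∉ reach(C|∅) ⇒ C ⊥ X | ∅.

Yes — C ⊥ X | ∅.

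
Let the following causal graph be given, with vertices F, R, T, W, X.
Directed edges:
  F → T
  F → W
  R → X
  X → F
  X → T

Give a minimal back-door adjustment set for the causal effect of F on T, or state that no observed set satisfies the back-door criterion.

desc(F)\{F}={T,W}; candidates ⊆ {R,X}.
size 0: {}; under {} F still reaches {R,T,X} ∋ T.
{X}: F⊥T given {X} in G with F→· removed — back-door holds.

F→T: minimal back-door set {X}.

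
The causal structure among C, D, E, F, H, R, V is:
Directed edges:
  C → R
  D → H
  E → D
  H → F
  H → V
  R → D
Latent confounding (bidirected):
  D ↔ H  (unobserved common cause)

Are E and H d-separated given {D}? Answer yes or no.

Bayes-Ball from E | {D} reaches {C,F,H,R,V}.
H ∈ reach(E|{D}) ⇒ E ⊥̸ H | {D}.

No — E and H are d-connected given {D}.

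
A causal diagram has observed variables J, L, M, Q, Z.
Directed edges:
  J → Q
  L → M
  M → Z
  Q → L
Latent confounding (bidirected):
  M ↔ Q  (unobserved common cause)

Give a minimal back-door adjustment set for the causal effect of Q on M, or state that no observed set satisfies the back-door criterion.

desc(Q)\{Q}={L,M,Z}; candidates ⊆ {J}.
Q↔M: latent back-door arc(s) into Q.
size 0: {}; under {} Q still reaches {J,M,Z} ∋ M.
size 1: {J}; under {J} Q still reaches {M,Z} ∋ M.
Q↔M cannot be blocked by any observed set — no back-door set.

Q→M: no observed back-door set.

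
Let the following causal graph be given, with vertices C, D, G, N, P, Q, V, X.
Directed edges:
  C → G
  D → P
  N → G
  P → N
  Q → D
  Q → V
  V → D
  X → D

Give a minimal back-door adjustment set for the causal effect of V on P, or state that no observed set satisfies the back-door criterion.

desc(V)\{V}={D,G,N,P}; candidates ⊆ {C,Q,X}.
size 0: {}; under {} V still reaches {D,G,N,P,Q} ∋ P.
{Q}: V⊥P given {Q} in G with V→· removed — back-door holds.

V→P: minimal back-door set {Q}.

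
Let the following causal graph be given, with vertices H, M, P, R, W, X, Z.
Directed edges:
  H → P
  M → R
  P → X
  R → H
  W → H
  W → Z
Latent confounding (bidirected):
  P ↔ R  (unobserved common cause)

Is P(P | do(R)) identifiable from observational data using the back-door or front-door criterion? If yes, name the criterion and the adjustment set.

P(P|do(R)): frontdoor, adjust for {H}.

desc(R)\{R}={H,P,X}; candidates ⊆ {M,W,Z}.
R↔P: latent back-door arc(s) into R.
size 0: {}; under {} R still reaches {M,P,X} ∋ P.
size 1: {M}, {W}, {Z}; under {M} R still reaches {P,X} ∋ P.
size 2: {M,W}, {M,Z}, {W,Z}; under {M,W} R still reaches {P,X} ∋ P.
R↔P cannot be blocked by any observed set — no back-door set.
{H}: (i) intercepts every directed R→P path; (ii) no back-door R→{H}; (iii) {R} blocks every back-door {H}→P. Front-door holds.
P(P|do(R)) = Σ_{H} P(H|R) Σ_{R'} P(P|H,R')P(R').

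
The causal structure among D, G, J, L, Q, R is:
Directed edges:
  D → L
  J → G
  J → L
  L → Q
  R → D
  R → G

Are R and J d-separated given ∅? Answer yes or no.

Yes — R ⊥ J | ∅.

Bayes-Ball from R | ∅ reaches {D,G,L,Q}.
J ∉ reach(R|∅) ⇒ R ⊥ J | ∅.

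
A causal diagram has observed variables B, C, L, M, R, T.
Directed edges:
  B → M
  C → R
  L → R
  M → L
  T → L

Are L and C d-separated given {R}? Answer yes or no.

Bayes-Ball from L | {R} reaches {B,C,M,T}.
C ∈ reach(L|{R}) ⇒ L ⊥̸ C | {R}.

No — L and C are d-connected given {R}.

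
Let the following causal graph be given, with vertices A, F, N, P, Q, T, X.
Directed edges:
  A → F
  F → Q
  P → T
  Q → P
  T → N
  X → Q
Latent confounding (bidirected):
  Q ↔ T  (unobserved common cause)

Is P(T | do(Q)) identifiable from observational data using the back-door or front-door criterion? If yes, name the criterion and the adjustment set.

desc(Q)\{Q}={N,P,T}; candidates ⊆ {A,F,X}.
Q↔T: latent back-door arc(s) into Q.
size 0: {}; under {} Q still reaches {A,F,N,T,X} ∋ T.
size 1: {A}, {F}, {X}; under {A} Q still reaches {F,N,T,X} ∋ T.
size 2: {A,F}, {A,X}, {F,X}; under {A,F} Q still reaches {N,T,X} ∋ T.
Q↔T cannot be blocked by any observed set — no back-door set.
{P}: (i) intercepts every directed Q→T path; (ii) no back-door Q→{P}; (iii) {Q} blocks every back-door {P}→T. Front-door holds.
P(T|do(Q)) = Σ_{P} P(P|Q) Σ_{Q'} P(T|P,Q')P(Q').

P(T|do(Q)): frontdoor, adjust for {P}.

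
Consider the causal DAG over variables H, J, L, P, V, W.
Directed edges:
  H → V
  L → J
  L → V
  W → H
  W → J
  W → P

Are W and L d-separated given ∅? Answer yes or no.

Bayes-Ball from W | ∅ reaches {H,J,P,V}.
L ∉ reach(W|∅) ⇒ W ⊥ L | ∅.

Yes — W ⊥ L | ∅.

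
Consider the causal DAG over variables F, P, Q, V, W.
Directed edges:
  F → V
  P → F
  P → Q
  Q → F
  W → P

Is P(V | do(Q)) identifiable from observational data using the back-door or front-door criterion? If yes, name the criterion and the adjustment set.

desc(Q)\{Q}={F,V}; candidates ⊆ {P,W}.
size 0: {}; under {} Q still reaches {F,P,V,W} ∋ V.
{P}: Q⊥V given {P} in G with Q→· removed — back-door holds.
P(V|do(Q)) = Σ_{P} P(V|Q,P)·P(P).

P(V|do(Q)): backdoor, adjust for {P}.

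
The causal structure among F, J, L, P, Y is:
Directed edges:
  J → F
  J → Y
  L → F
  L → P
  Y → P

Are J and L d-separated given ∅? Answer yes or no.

Yes — J ⊥ L | ∅.

Bayes-Ball from J | ∅ reaches {F,P,Y}.
L ∉ reach(J|∅) ⇒ J ⊥ L | ∅.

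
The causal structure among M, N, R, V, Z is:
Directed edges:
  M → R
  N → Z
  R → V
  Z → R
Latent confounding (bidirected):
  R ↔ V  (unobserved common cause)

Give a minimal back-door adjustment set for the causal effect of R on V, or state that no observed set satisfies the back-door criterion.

R→V: no observed back-door set.

desc(R)\{R}={V}; candidates ⊆ {M,N,Z}.
R↔V: latent back-door arc(s) into R.
size 0: {}; under {} R still reaches {M,N,V,Z} ∋ V.
size 1: {M}, {N}, {Z}; under {M} R still reaches {N,V,Z} ∋ V.
size 2: {M,N}, {M,Z}, {N,Z}; under {M,N} R still reaches {V,Z} ∋ V.
R↔V cannot be blocked by any observed set — no back-door set.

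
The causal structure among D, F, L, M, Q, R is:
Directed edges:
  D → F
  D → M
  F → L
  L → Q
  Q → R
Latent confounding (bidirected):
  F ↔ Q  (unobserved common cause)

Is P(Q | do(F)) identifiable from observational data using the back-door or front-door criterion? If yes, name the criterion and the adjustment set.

desc(F)\{F}={L,Q,R}; candidates ⊆ {D,M}.
F↔Q: latent back-door arc(s) into F.
size 0: {}; under {} F still reaches {D,M,Q,R} ∋ Q.
size 1: {D}, {M}; under {D} F still reaches {Q,R} ∋ Q.
size 2: {D,M}; under {D,M} F still reaches {Q,R} ∋ Q.
F↔Q cannot be blocked by any observed set — no back-door set.
{L}: (i) intercepts every directed F→Q path; (ii) no back-door F→{L}; (iii) {F} blocks every back-door {L}→Q. Front-door holds.
P(Q|do(F)) = Σ_{L} P(L|F) Σ_{F'} P(Q|L,F')P(F').

P(Q|do(F)): frontdoor, adjust for {L}.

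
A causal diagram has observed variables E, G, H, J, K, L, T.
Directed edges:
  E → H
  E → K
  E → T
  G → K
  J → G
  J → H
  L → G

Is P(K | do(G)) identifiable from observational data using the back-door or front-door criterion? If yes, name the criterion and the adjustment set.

P(K|do(G)): backdoor, adjust for ∅.

desc(G)\{G}={K}; candidates ⊆ {E,H,J,L,T}.
∅: G⊥K given ∅ in G with G→· removed — back-door holds.
P(K|do(G)) = P(K|G) — no adjustment needed.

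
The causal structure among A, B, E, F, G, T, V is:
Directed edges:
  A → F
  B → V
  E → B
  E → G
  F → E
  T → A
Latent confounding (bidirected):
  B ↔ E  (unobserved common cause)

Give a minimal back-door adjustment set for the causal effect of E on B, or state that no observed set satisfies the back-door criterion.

E→B: no observed back-door set.

desc(E)\{E}={B,G,V}; candidates ⊆ {A,F,T}.
E↔B: latent back-door arc(s) into E.
size 0: {}; under {} E still reaches {A,B,F,T,V} ∋ B.
size 1: {A}, {F}, {T}; under {A} E still reaches {B,F,V} ∋ B.
size 2: {A,F}, {A,T}, {F,T}; under {A,F} E still reaches {B,V} ∋ B.
E↔B cannot be blocked by any observed set — no back-door set.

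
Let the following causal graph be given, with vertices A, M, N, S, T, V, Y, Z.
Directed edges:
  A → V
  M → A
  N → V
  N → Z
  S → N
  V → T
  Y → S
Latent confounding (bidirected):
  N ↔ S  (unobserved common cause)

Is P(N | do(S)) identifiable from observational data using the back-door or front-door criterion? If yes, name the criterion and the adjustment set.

desc(S)\{S}={N,T,V,Z}; candidates ⊆ {A,M,Y}.
S↔N: latent back-door arc(s) into S.
size 0: {}; under {} S still reaches {N,T,V,Y,Z} ∋ N.
size 1: {A}, {M}, {Y}; under {A} S still reaches {N,T,V,Y,Z} ∋ N.
size 2: {A,M}, {A,Y}, {M,Y}; under {A,M} S still reaches {N,T,V,Y,Z} ∋ N.
S↔N cannot be blocked by any observed set — no back-door set.
No mediator lies on a directed S→…→N path.
Neither criterion identifies P(N|do(S)) in this graph.

P(N|do(S)): not identifiable (no BD/FD set).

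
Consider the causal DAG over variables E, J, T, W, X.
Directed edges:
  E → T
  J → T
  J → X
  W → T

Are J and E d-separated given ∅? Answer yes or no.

Bayes-Ball from J | ∅ reaches {T,X}.
E ∉ reach(J|∅) ⇒ J ⊥ E | ∅.

Yes — J ⊥ E | ∅.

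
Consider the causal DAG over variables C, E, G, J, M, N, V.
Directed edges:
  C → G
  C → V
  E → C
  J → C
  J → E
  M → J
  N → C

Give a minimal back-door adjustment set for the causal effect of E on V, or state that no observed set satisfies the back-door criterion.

desc(E)\{E}={C,G,V}; candidates ⊆ {J,M,N}.
size 0: {}; under {} E still reaches {C,G,J,M,V} ∋ V.
{J}: E⊥V given {J} in G with E→· removed — back-door holds.

E→V: minimal back-door set {J}.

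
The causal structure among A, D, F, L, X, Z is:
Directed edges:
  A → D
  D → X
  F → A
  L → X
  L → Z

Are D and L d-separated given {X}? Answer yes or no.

No — D and L are d-connected given {X}.

Bayes-Ball from D | {X} reaches {A,F,L,Z}.
L ∈ reach(D|{X}) ⇒ D ⊥̸ L | {X}.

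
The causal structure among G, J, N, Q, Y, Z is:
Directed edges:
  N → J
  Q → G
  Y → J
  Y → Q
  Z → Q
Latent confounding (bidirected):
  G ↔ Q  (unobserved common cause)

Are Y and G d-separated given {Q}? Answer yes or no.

No — Y and G are d-connected given {Q}.

Bayes-Ball from Y | {Q} reaches {G,J,Z}.
G ∈ reach(Y|{Q}) ⇒ Y ⊥̸ G | {Q}.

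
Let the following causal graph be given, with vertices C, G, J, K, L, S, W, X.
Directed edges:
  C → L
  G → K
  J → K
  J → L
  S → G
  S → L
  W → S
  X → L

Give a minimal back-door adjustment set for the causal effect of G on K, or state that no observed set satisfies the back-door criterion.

desc(G)\{G}={K}; candidates ⊆ {C,J,L,S,W,X}.
∅: G⊥K given ∅ in G with G→· removed — back-door holds.

G→K: minimal back-door set ∅.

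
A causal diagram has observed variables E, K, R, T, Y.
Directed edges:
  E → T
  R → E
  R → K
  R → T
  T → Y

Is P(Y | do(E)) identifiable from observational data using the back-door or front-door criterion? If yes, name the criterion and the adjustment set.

desc(E)\{E}={T,Y}; candidates ⊆ {K,R}.
size 0: {}; under {} E still reaches {K,R,T,Y} ∋ Y.
{R}: E⊥Y given {R} in G with E→· removed — back-door holds.
P(Y|do(E)) = Σ_{R} P(Y|E,R)·P(R).

P(Y|do(E)): backdoor, adjust for {R}.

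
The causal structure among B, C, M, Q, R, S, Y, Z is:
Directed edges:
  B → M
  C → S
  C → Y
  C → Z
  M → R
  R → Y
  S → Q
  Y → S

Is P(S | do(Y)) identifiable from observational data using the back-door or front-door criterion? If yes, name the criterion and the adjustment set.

desc(Y)\{Y}={Q,S}; candidates ⊆ {B,C,M,R,Z}.
size 0: {}; under {} Y still reaches {B,C,M,Q,R,S,Z} ∋ S.
{C}: Y⊥S given {C} in G with Y→· removed — back-door holds.
P(S|do(Y)) = Σ_{C} P(S|Y,C)·P(C).

P(S|do(Y)): backdoor, adjust for {C}.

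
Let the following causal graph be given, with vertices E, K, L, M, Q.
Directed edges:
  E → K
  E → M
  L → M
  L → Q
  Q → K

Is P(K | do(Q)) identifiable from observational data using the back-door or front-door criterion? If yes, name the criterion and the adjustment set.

desc(Q)\{Q}={K}; candidates ⊆ {E,L,M}.
∅: Q⊥K given ∅ in G with Q→· removed — back-door holds.
P(K|do(Q)) = P(K|Q) — no adjustment needed.

P(K|do(Q)): backdoor, adjust for ∅.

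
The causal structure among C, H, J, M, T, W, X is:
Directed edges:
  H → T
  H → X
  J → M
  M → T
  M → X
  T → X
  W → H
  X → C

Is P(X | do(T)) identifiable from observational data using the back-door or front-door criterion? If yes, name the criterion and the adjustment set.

desc(T)\{T}={C,X}; candidates ⊆ {H,J,M,W}.
size 0: {}; under {} T still reaches {C,H,J,M,W,X} ∋ X.
size 1: {H}, {J}, {M} …(+1); under {H} T still reaches {C,J,M,X} ∋ X.
{H,M}: T⊥X given {H,M} in G with T→· removed — back-door holds.
P(X|do(T)) = Σ_{H,M} P(X|T,H,M)·P(H,M).

P(X|do(T)): backdoor, adjust for {H, M}.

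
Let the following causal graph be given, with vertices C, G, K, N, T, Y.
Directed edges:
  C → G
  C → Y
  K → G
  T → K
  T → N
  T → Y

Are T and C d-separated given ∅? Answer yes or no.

Yes — T ⊥ C | ∅.

Bayes-Ball from T | ∅ reaches {G,K,N,Y}.
C ∉ reach(T|∅) ⇒ T ⊥ C | ∅.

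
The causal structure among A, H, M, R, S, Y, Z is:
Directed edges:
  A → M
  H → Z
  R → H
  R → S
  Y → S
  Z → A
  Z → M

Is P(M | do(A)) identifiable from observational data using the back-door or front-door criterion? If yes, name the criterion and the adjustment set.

P(M|do(A)): backdoor, adjust for {Z}.

desc(A)\{A}={M}; candidates ⊆ {H,R,S,Y,Z}.
size 0: {}; under {} A still reaches {H,M,R,S,Z} ∋ M.
{Z}: A⊥M given {Z} in G with A→· removed — back-door holds.
P(M|do(A)) = Σ_{Z} P(M|A,Z)·P(Z).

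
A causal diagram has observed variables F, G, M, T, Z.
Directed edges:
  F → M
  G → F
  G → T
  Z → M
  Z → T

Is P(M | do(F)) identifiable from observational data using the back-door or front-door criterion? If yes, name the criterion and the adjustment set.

P(M|do(F)): backdoor, adjust for ∅.

desc(F)\{F}={M}; candidates ⊆ {G,T,Z}.
∅: F⊥M given ∅ in G with F→· removed — back-door holds.
P(M|do(F)) = P(M|F) — no adjustment needed.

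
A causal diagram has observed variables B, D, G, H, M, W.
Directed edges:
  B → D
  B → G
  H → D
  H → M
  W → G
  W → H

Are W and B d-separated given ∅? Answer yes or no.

Bayes-Ball from W | ∅ reaches {D,G,H,M}.
B ∉ reach(W|∅) ⇒ W ⊥ B | ∅.

Yes — W ⊥ B | ∅.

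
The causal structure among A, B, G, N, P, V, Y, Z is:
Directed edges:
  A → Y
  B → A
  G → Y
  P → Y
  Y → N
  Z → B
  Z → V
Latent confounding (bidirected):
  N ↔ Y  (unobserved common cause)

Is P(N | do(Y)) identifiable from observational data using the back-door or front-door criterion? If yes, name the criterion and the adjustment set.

P(N|do(Y)): not identifiable (no BD/FD set).

desc(Y)\{Y}={N}; candidates ⊆ {A,B,G,P,V,Z}.
Y↔N: latent back-door arc(s) into Y.
size 0: {}; under {} Y still reaches {A,B,G,N,P,V,Z} ∋ N.
size 1: {A}, {B}, {G} …(+3); under {A} Y still reaches {G,N,P} ∋ N.
size 2: {A,B}, {A,G}, {A,P} …(+12); under {A,B} Y still reaches {G,N,P} ∋ N.
Y↔N cannot be blocked by any observed set — no back-door set.
No mediator lies on a directed Y→…→N path.
Neither criterion identifies P(N|do(Y)) in this graph.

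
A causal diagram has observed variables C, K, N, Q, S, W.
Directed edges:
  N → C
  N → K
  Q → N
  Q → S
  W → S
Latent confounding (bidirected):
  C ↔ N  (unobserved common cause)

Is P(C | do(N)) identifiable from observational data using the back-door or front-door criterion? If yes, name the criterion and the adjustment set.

P(C|do(N)): not identifiable (no BD/FD set).

desc(N)\{N}={C,K}; candidates ⊆ {Q,S,W}.
N↔C: latent back-door arc(s) into N.
size 0: {}; under {} N still reaches {C,Q,S} ∋ C.
size 1: {Q}, {S}, {W}; under {Q} N still reaches {C} ∋ C.
size 2: {Q,S}, {Q,W}, {S,W}; under {Q,S} N still reaches {C} ∋ C.
N↔C cannot be blocked by any observed set — no back-door set.
No mediator lies on a directed N→…→C path.
Neither criterion identifies P(C|do(N)) in this graph.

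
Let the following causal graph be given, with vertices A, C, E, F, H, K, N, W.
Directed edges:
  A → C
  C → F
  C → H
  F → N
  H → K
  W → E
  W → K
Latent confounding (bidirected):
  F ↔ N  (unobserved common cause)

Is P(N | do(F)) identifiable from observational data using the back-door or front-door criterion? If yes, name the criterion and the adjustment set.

desc(F)\{F}={N}; candidates ⊆ {A,C,E,H,K,W}.
F↔N: latent back-door arc(s) into F.
size 0: {}; under {} F still reaches {A,C,H,K,N} ∋ N.
size 1: {A}, {C}, {E} …(+3); under {A} F still reaches {C,H,K,N} ∋ N.
size 2: {A,C}, {A,E}, {A,H} …(+12); under {A,C} F still reaches {N} ∋ N.
F↔N cannot be blocked by any observed set — no back-door set.
No mediator lies on a directed F→…→N path.
Neither criterion identifies P(N|do(F)) in this graph.

P(N|do(F)): not identifiable (no BD/FD set).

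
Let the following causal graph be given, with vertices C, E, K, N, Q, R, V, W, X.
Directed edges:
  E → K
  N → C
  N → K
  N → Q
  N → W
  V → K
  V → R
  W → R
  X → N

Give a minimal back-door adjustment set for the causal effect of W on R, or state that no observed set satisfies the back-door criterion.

W→R: minimal back-door set ∅.

desc(W)\{W}={R}; candidates ⊆ {C,E,K,N,Q,V,X}.
∅: W⊥R given ∅ in G with W→· removed — back-door holds.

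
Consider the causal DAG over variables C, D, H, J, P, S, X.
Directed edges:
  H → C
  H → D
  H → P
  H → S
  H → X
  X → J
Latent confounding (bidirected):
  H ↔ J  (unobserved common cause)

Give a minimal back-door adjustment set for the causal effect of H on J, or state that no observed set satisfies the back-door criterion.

desc(H)\{H}={C,D,J,P,S,X}; candidates ⊆ {—}.
H↔J: latent back-door arc(s) into H.
size 0: {}; under {} H still reaches {J} ∋ J.
H↔J cannot be blocked by any observed set — no back-door set.

H→J: no observed back-door set.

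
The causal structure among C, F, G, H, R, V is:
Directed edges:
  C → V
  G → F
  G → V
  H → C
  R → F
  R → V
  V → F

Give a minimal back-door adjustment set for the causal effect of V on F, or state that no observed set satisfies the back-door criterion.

V→F: minimal back-door set {G, R}.

desc(V)\{V}={F}; candidates ⊆ {C,G,H,R}.
size 0: {}; under {} V still reaches {C,F,G,H,R} ∋ F.
size 1: {C}, {G}, {H} …(+1); under {C} V still reaches {F,G,R} ∋ F.
{G,R}: V⊥F given {G,R} in G with V→· removed — back-door holds.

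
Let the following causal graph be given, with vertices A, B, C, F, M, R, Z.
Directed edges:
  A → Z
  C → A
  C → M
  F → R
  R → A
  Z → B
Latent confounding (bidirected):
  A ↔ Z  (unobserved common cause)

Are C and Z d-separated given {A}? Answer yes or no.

Bayes-Ball from C | {A} reaches {B,F,M,R,Z}.
Z ∈ reach(C|{A}) ⇒ C ⊥̸ Z | {A}.

No — C and Z are d-connected given {A}.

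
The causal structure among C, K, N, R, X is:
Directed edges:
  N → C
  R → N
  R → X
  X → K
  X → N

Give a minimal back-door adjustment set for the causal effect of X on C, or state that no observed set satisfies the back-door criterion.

desc(X)\{X}={C,K,N}; candidates ⊆ {R}.
size 0: {}; under {} X still reaches {C,N,R} ∋ C.
{R}: X⊥C given {R} in G with X→· removed — back-door holds.

X→C: minimal back-door set {R}.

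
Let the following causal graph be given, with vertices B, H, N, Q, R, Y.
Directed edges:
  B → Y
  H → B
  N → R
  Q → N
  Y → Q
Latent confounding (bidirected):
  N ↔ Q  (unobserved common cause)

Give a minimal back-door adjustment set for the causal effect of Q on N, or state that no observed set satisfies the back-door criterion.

desc(Q)\{Q}={N,R}; candidates ⊆ {B,H,Y}.
Q↔N: latent back-door arc(s) into Q.
size 0: {}; under {} Q still reaches {B,H,N,R,Y} ∋ N.
size 1: {B}, {H}, {Y}; under {B} Q still reaches {N,R,Y} ∋ N.
size 2: {B,H}, {B,Y}, {H,Y}; under {B,H} Q still reaches {N,R,Y} ∋ N.
Q↔N cannot be blocked by any observed set — no back-door set.

Q→N: no observed back-door set.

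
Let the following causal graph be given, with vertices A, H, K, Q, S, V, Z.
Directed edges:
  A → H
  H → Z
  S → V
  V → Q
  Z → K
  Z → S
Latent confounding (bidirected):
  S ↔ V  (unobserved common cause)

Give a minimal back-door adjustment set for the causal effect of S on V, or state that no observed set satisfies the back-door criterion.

desc(S)\{S}={Q,V}; candidates ⊆ {A,H,K,Z}.
S↔V: latent back-door arc(s) into S.
size 0: {}; under {} S still reaches {A,H,K,Q,V,Z} ∋ V.
size 1: {A}, {H}, {K} …(+1); under {A} S still reaches {H,K,Q,V,Z} ∋ V.
size 2: {A,H}, {A,K}, {A,Z} …(+3); under {A,H} S still reaches {K,Q,V,Z} ∋ V.
S↔V cannot be blocked by any observed set — no back-door set.

S→V: no observed back-door set.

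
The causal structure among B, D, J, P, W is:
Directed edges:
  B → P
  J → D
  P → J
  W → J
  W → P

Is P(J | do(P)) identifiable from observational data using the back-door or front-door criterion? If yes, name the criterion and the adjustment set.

desc(P)\{P}={D,J}; candidates ⊆ {B,W}.
size 0: {}; under {} P still reaches {B,D,J,W} ∋ J.
{W}: P⊥J given {W} in G with P→· removed — back-door holds.
P(J|do(P)) = Σ_{W} P(J|P,W)·P(W).

P(J|do(P)): backdoor, adjust for {W}.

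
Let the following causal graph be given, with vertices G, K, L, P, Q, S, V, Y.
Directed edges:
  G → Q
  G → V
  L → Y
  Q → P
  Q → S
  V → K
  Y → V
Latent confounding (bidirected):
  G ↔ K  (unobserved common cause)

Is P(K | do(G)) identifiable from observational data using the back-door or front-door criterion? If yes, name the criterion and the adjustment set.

desc(G)\{G}={K,P,Q,S,V}; candidates ⊆ {L,Y}.
G↔K: latent back-door arc(s) into G.
size 0: {}; under {} G still reaches {K} ∋ K.
size 1: {L}, {Y}; under {L} G still reaches {K} ∋ K.
size 2: {L,Y}; under {L,Y} G still reaches {K} ∋ K.
G↔K cannot be blocked by any observed set — no back-door set.
{V}: (i) intercepts every directed G→K path; (ii) no back-door G→{V}; (iii) {G} blocks every back-door {V}→K. Front-door holds.
P(K|do(G)) = Σ_{V} P(V|G) Σ_{G'} P(K|V,G')P(G').

P(K|do(G)): frontdoor, adjust for {V}.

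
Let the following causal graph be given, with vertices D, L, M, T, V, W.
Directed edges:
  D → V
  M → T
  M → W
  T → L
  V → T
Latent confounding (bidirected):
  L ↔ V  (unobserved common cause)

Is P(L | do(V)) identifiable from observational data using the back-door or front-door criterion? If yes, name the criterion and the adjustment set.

desc(V)\{V}={L,T}; candidates ⊆ {D,M,W}.
V↔L: latent back-door arc(s) into V.
size 0: {}; under {} V still reaches {D,L} ∋ L.
size 1: {D}, {M}, {W}; under {D} V still reaches {L} ∋ L.
size 2: {D,M}, {D,W}, {M,W}; under {D,M} V still reaches {L} ∋ L.
V↔L cannot be blocked by any observed set — no back-door set.
{T}: (i) intercepts every directed V→L path; (ii) no back-door V→{T}; (iii) {V} blocks every back-door {T}→L. Front-door holds.
P(L|do(V)) = Σ_{T} P(T|V) Σ_{V'} P(L|T,V')P(V').

P(L|do(V)): frontdoor, adjust for {T}.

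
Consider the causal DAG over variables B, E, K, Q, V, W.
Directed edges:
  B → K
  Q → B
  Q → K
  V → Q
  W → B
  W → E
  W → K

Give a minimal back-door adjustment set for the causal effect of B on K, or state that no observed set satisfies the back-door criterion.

B→K: minimal back-door set {Q, W}.

desc(B)\{B}={K}; candidates ⊆ {E,Q,V,W}.
size 0: {}; under {} B still reaches {E,K,Q,V,W} ∋ K.
size 1: {E}, {Q}, {V} …(+1); under {E} B still reaches {K,Q,V,W} ∋ K.
{Q,W}: B⊥K given {Q,W} in G with B→· removed — back-door holds.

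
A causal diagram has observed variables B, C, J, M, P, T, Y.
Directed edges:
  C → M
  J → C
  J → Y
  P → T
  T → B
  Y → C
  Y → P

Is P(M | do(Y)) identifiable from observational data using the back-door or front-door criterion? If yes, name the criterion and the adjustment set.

P(M|do(Y)): backdoor, adjust for {J}.

desc(Y)\{Y}={B,C,M,P,T}; candidates ⊆ {J}.
size 0: {}; under {} Y still reaches {C,J,M} ∋ M.
{J}: Y⊥M given {J} in G with Y→· removed — back-door holds.
P(M|do(Y)) = Σ_{J} P(M|Y,J)·P(J).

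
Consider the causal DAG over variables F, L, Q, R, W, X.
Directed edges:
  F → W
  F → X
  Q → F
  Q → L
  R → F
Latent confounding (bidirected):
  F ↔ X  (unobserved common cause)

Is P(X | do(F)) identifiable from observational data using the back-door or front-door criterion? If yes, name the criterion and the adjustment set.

P(X|do(F)): not identifiable (no BD/FD set).

desc(F)\{F}={W,X}; candidates ⊆ {L,Q,R}.
F↔X: latent back-door arc(s) into F.
size 0: {}; under {} F still reaches {L,Q,R,X} ∋ X.
size 1: {L}, {Q}, {R}; under {L} F still reaches {Q,R,X} ∋ X.
size 2: {L,Q}, {L,R}, {Q,R}; under {L,Q} F still reaches {R,X} ∋ X.
F↔X cannot be blocked by any observed set — no back-door set.
No mediator lies on a directed F→…→X path.
Neither criterion identifies P(X|do(F)) in this graph.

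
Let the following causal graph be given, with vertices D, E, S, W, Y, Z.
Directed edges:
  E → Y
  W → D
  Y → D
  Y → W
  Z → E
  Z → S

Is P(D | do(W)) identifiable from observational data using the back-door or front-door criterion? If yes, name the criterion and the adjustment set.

desc(W)\{W}={D}; candidates ⊆ {E,S,Y,Z}.
size 0: {}; under {} W still reaches {D,E,S,Y,Z} ∋ D.
{Y}: W⊥D given {Y} in G with W→· removed — back-door holds.
P(D|do(W)) = Σ_{Y} P(D|W,Y)·P(Y).

P(D|do(W)): backdoor, adjust for {Y}.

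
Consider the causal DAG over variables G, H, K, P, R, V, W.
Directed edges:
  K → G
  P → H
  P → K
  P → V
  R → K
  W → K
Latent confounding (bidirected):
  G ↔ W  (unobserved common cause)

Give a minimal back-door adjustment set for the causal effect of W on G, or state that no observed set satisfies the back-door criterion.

W→G: no observed back-door set.

desc(W)\{W}={G,K}; candidates ⊆ {H,P,R,V}.
W↔G: latent back-door arc(s) into W.
size 0: {}; under {} W still reaches {G} ∋ G.
size 1: {H}, {P}, {R} …(+1); under {H} W still reaches {G} ∋ G.
size 2: {H,P}, {H,R}, {H,V} …(+3); under {H,P} W still reaches {G} ∋ G.
W↔G cannot be blocked by any observed set — no back-door set.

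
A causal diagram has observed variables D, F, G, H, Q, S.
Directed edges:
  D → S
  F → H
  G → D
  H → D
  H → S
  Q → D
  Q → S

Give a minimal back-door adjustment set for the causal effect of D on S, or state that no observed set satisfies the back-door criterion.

D→S: minimal back-door set {H, Q}.

desc(D)\{D}={S}; candidates ⊆ {F,G,H,Q}.
size 0: {}; under {} D still reaches {F,G,H,Q,S} ∋ S.
size 1: {F}, {G}, {H} …(+1); under {F} D still reaches {G,H,Q,S} ∋ S.
{H,Q}: D⊥S given {H,Q} in G with D→· removed — back-door holds.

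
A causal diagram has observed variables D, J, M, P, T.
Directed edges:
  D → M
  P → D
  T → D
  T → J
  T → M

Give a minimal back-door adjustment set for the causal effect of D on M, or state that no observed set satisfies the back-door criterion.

desc(D)\{D}={M}; candidates ⊆ {J,P,T}.
size 0: {}; under {} D still reaches {J,M,P,T} ∋ M.
{T}: D⊥M given {T} in G with D→· removed — back-door holds.

D→M: minimal back-door set {T}.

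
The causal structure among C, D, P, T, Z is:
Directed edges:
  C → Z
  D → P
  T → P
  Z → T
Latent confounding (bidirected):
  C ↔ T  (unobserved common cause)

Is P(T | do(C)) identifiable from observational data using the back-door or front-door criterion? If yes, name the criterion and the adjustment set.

desc(C)\{C}={P,T,Z}; candidates ⊆ {D}.
C↔T: latent back-door arc(s) into C.
size 0: {}; under {} C still reaches {P,T} ∋ T.
size 1: {D}; under {D} C still reaches {P,T} ∋ T.
C↔T cannot be blocked by any observed set — no back-door set.
{Z}: (i) intercepts every directed C→T path; (ii) no back-door C→{Z}; (iii) {C} blocks every back-door {Z}→T. Front-door holds.
P(T|do(C)) = Σ_{Z} P(Z|C) Σ_{C'} P(T|Z,C')P(C').

P(T|do(C)): frontdoor, adjust for {Z}.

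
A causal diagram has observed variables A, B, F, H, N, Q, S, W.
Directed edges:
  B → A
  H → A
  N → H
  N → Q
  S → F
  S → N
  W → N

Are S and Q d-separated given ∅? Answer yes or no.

Bayes-Ball from S | ∅ reaches {A,F,H,N,Q}.
Q ∈ reach(S|∅) ⇒ S ⊥̸ Q | ∅.

No — S and Q are d-connected given ∅.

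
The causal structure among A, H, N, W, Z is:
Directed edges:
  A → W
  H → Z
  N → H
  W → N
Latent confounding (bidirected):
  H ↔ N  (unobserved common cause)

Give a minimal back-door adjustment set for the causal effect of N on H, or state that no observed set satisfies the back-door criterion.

N→H: no observed back-door set.

desc(N)\{N}={H,Z}; candidates ⊆ {A,W}.
N↔H: latent back-door arc(s) into N.
size 0: {}; under {} N still reaches {A,H,W,Z} ∋ H.
size 1: {A}, {W}; under {A} N still reaches {H,W,Z} ∋ H.
size 2: {A,W}; under {A,W} N still reaches {H,Z} ∋ H.
N↔H cannot be blocked by any observed set — no back-door set.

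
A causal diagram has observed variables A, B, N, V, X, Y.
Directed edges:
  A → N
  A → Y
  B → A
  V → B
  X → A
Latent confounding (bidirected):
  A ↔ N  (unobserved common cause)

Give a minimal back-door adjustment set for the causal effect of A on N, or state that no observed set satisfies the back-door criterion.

desc(A)\{A}={N,Y}; candidates ⊆ {B,V,X}.
A↔N: latent back-door arc(s) into A.
size 0: {}; under {} A still reaches {B,N,V,X} ∋ N.
size 1: {B}, {V}, {X}; under {B} A still reaches {N,X} ∋ N.
size 2: {B,V}, {B,X}, {V,X}; under {B,V} A still reaches {N,X} ∋ N.
A↔N cannot be blocked by any observed set — no back-door set.

A→N: no observed back-door set.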